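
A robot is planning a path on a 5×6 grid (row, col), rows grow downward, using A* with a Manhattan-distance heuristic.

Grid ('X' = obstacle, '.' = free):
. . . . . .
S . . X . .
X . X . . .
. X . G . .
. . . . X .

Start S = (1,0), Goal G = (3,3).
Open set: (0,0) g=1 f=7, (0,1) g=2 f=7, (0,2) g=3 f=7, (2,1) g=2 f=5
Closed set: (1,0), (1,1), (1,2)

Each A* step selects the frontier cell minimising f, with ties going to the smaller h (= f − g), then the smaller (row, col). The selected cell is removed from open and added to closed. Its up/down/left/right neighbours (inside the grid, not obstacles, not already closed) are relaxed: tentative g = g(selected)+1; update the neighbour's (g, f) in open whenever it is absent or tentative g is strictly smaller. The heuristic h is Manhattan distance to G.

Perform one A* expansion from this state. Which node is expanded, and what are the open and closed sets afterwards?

step 1: expand (2,1) (f=5, h=3) → closed; open now [(0,0) g=1 f=7, (0,1) g=2 f=7, (0,2) g=3 f=7]

expanded=(2,1); open=[(0,0) g=1 f=7, (0,1) g=2 f=7, (0,2) g=3 f=7]; closed=[(1,0), (1,1), (1,2), (2,1)]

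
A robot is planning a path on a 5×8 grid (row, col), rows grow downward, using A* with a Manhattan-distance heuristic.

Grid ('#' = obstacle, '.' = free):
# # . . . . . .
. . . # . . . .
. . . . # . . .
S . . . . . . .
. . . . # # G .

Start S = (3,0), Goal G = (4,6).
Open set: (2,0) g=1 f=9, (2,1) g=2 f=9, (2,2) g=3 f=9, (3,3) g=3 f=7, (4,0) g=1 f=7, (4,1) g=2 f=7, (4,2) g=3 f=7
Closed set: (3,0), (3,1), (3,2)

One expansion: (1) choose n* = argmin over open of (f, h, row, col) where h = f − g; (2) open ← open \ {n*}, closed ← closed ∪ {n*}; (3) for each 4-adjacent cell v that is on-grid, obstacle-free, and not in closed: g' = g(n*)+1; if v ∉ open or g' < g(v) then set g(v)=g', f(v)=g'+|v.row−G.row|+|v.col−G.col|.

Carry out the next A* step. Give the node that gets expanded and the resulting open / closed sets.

expanded=(3,3); open=[(2,0) g=1 f=9, (2,1) g=2 f=9, (2,2) g=3 f=9, (2,3) g=4 f=9, (3,4) g=4 f=7, (4,0) g=1 f=7, (4,1) g=2 f=7, (4,2) g=3 f=7, (4,3) g=4 f=7]; closed=[(3,0), (3,1), (3,2), (3,3)]

step 1: expand (3,3) (f=7, h=4) → closed; open now [(2,0) g=1 f=9, (2,1) g=2 f=9, (2,2) g=3 f=9, (2,3) g=4 f=9, (3,4) g=4 f=7, (4,0) g=1 f=7, (4,1) g=2 f=7, (4,2) g=3 f=7, (4,3) g=4 f=7]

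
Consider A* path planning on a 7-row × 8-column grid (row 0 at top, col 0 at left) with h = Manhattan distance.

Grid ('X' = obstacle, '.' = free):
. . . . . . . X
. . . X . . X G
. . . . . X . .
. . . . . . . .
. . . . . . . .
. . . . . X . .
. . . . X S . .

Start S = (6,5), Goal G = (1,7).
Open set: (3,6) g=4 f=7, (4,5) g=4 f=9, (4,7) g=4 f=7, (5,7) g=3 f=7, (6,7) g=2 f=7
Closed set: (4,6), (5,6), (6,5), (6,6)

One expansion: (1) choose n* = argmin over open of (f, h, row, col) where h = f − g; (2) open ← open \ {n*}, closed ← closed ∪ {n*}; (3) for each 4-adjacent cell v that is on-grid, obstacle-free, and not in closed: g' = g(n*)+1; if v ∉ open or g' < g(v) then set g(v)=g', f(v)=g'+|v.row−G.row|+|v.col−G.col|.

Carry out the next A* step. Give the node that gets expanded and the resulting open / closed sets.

expanded=(3,6); open=[(2,6) g=5 f=7, (3,5) g=5 f=9, (3,7) g=5 f=7, (4,5) g=4 f=9, (4,7) g=4 f=7, (5,7) g=3 f=7, (6,7) g=2 f=7]; closed=[(3,6), (4,6), (5,6), (6,5), (6,6)]

step 1: expand (3,6) (f=7, h=3) → closed; open now [(2,6) g=5 f=7, (3,5) g=5 f=9, (3,7) g=5 f=7, (4,5) g=4 f=9, (4,7) g=4 f=7, (5,7) g=3 f=7, (6,7) g=2 f=7]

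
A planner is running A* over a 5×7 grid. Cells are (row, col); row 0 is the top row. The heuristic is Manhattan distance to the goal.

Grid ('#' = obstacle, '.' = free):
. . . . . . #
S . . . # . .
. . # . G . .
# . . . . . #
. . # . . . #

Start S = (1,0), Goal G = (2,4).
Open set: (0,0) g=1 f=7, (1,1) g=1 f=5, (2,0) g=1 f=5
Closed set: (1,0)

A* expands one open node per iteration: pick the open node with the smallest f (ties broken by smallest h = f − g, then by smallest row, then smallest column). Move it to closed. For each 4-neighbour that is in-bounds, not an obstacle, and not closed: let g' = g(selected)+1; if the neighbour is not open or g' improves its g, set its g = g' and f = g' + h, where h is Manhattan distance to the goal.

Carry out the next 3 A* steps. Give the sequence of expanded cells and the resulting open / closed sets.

step 1: expand (1,1) (f=5, h=4) → closed; open now [(0,0) g=1 f=7, (0,1) g=2 f=7, (1,2) g=2 f=5, (2,0) g=1 f=5, (2,1) g=2 f=5]
step 2: expand (1,2) (f=5, h=3) → closed; open now [(0,0) g=1 f=7, (0,1) g=2 f=7, (0,2) g=3 f=7, (1,3) g=3 f=5, (2,0) g=1 f=5, (2,1) g=2 f=5]
step 3: expand (1,3) (f=5, h=2) → closed; open now [(0,0) g=1 f=7, (0,1) g=2 f=7, (0,2) g=3 f=7, (0,3) g=4 f=7, (2,0) g=1 f=5, (2,1) g=2 f=5, (2,3) g=4 f=5]

order=[(1,1) → (1,2) → (1,3)]; open=[(0,0) g=1 f=7, (0,1) g=2 f=7, (0,2) g=3 f=7, (0,3) g=4 f=7, (2,0) g=1 f=5, (2,1) g=2 f=5, (2,3) g=4 f=5]; closed=[(1,0), (1,1), (1,2), (1,3)]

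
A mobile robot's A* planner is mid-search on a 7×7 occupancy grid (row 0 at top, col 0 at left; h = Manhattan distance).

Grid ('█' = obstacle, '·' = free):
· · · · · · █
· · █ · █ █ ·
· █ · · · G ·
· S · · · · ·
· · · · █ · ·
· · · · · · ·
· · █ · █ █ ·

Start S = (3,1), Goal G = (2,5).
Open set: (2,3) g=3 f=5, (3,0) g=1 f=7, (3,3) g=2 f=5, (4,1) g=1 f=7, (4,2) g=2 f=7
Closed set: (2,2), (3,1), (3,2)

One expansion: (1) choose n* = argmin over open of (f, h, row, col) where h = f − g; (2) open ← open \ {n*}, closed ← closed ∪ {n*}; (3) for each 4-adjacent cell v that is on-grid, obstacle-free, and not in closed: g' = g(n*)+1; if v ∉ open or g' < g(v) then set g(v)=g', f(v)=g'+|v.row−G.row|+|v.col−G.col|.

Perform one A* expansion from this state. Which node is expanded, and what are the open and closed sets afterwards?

expanded=(2,3); open=[(1,3) g=4 f=7, (2,4) g=4 f=5, (3,0) g=1 f=7, (3,3) g=2 f=5, (4,1) g=1 f=7, (4,2) g=2 f=7]; closed=[(2,2), (2,3), (3,1), (3,2)]

step 1: expand (2,3) (f=5, h=2) → closed; open now [(1,3) g=4 f=7, (2,4) g=4 f=5, (3,0) g=1 f=7, (3,3) g=2 f=5, (4,1) g=1 f=7, (4,2) g=2 f=7]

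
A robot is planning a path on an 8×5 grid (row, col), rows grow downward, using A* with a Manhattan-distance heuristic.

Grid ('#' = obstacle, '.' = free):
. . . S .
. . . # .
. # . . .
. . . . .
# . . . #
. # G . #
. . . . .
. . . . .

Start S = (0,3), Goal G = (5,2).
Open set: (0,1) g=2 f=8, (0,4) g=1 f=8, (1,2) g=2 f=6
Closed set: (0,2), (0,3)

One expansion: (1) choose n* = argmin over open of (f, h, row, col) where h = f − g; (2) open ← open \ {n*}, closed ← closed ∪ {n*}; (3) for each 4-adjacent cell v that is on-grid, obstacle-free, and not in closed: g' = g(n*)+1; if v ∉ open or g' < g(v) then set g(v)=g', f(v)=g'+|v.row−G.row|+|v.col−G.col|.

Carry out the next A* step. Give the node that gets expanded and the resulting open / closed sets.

step 1: expand (1,2) (f=6, h=4) → closed; open now [(0,1) g=2 f=8, (0,4) g=1 f=8, (1,1) g=3 f=8, (2,2) g=3 f=6]

expanded=(1,2); open=[(0,1) g=2 f=8, (0,4) g=1 f=8, (1,1) g=3 f=8, (2,2) g=3 f=6]; closed=[(0,2), (0,3), (1,2)]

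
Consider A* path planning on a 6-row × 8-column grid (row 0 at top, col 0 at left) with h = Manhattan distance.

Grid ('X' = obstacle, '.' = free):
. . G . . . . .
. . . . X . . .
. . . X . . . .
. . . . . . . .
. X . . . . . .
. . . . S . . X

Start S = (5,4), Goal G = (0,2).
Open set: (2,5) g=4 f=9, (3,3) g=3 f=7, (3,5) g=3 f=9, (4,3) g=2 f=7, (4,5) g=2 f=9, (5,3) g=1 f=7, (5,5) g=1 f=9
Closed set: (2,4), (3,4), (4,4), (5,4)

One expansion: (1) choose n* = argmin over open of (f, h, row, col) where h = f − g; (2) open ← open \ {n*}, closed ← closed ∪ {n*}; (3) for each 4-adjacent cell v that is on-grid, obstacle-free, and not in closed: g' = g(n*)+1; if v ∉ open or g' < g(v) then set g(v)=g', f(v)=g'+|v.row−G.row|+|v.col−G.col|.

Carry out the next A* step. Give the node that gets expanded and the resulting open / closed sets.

step 1: expand (3,3) (f=7, h=4) → closed; open now [(2,5) g=4 f=9, (3,2) g=4 f=7, (3,5) g=3 f=9, (4,3) g=2 f=7, (4,5) g=2 f=9, (5,3) g=1 f=7, (5,5) g=1 f=9]

expanded=(3,3); open=[(2,5) g=4 f=9, (3,2) g=4 f=7, (3,5) g=3 f=9, (4,3) g=2 f=7, (4,5) g=2 f=9, (5,3) g=1 f=7, (5,5) g=1 f=9]; closed=[(2,4), (3,3), (3,4), (4,4), (5,4)]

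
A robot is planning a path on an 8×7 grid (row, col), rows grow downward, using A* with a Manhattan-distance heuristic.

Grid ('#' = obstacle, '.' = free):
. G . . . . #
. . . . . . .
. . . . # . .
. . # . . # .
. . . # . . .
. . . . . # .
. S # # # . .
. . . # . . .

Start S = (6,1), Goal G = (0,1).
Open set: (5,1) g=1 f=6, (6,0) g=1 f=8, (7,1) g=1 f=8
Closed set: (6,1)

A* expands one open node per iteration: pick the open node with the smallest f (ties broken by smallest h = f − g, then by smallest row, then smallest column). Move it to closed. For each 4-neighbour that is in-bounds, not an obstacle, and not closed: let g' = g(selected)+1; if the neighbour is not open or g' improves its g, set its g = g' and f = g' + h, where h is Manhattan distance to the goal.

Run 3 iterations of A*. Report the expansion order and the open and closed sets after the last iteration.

step 1: expand (5,1) (f=6, h=5) → closed; open now [(4,1) g=2 f=6, (5,0) g=2 f=8, (5,2) g=2 f=8, (6,0) g=1 f=8, (7,1) g=1 f=8]
step 2: expand (4,1) (f=6, h=4) → closed; open now [(3,1) g=3 f=6, (4,0) g=3 f=8, (4,2) g=3 f=8, (5,0) g=2 f=8, (5,2) g=2 f=8, (6,0) g=1 f=8, (7,1) g=1 f=8]
step 3: expand (3,1) (f=6, h=3) → closed; open now [(2,1) g=4 f=6, (3,0) g=4 f=8, (4,0) g=3 f=8, (4,2) g=3 f=8, (5,0) g=2 f=8, (5,2) g=2 f=8, (6,0) g=1 f=8, (7,1) g=1 f=8]

order=[(5,1) → (4,1) → (3,1)]; open=[(2,1) g=4 f=6, (3,0) g=4 f=8, (4,0) g=3 f=8, (4,2) g=3 f=8, (5,0) g=2 f=8, (5,2) g=2 f=8, (6,0) g=1 f=8, (7,1) g=1 f=8]; closed=[(3,1), (4,1), (5,1), (6,1)]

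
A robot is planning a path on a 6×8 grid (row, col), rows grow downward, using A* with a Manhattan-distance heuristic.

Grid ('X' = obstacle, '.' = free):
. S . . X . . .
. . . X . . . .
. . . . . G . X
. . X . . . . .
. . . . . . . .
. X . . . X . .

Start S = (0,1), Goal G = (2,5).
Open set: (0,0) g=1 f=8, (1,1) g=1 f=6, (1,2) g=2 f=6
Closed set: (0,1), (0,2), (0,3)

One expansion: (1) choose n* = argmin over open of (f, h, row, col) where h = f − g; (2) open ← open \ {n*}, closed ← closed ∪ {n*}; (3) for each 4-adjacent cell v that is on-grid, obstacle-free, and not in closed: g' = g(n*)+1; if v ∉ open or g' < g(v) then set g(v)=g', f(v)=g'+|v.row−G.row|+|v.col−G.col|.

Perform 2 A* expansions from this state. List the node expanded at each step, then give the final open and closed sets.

order=[(1,2) → (2,2)]; open=[(0,0) g=1 f=8, (1,1) g=1 f=6, (2,1) g=4 f=8, (2,3) g=4 f=6]; closed=[(0,1), (0,2), (0,3), (1,2), (2,2)]

step 1: expand (1,2) (f=6, h=4) → closed; open now [(0,0) g=1 f=8, (1,1) g=1 f=6, (2,2) g=3 f=6]
step 2: expand (2,2) (f=6, h=3) → closed; open now [(0,0) g=1 f=8, (1,1) g=1 f=6, (2,1) g=4 f=8, (2,3) g=4 f=6]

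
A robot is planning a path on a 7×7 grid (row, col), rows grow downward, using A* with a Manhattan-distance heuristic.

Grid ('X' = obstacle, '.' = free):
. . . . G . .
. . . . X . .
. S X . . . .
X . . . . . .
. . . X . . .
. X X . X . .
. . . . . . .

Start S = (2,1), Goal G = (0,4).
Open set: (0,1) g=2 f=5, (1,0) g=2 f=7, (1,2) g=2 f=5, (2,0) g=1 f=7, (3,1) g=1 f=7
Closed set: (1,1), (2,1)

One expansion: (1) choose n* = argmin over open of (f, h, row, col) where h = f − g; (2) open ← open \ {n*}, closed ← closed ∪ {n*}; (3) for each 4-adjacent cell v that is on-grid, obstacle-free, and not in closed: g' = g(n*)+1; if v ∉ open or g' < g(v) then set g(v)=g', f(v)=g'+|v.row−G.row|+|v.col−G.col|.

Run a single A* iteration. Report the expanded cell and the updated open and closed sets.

expanded=(0,1); open=[(0,0) g=3 f=7, (0,2) g=3 f=5, (1,0) g=2 f=7, (1,2) g=2 f=5, (2,0) g=1 f=7, (3,1) g=1 f=7]; closed=[(0,1), (1,1), (2,1)]

step 1: expand (0,1) (f=5, h=3) → closed; open now [(0,0) g=3 f=7, (0,2) g=3 f=5, (1,0) g=2 f=7, (1,2) g=2 f=5, (2,0) g=1 f=7, (3,1) g=1 f=7]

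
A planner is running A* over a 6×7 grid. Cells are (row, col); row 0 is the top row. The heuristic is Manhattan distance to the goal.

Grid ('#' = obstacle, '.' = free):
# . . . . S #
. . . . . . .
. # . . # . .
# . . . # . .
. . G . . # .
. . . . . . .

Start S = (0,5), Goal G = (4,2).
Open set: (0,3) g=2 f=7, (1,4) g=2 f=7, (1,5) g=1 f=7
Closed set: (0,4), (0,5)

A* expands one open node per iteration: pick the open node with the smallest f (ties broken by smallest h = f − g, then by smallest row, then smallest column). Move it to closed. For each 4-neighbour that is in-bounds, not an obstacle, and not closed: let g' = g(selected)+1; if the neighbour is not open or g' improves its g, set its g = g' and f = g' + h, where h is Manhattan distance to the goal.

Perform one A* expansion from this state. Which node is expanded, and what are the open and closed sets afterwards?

expanded=(0,3); open=[(0,2) g=3 f=7, (1,3) g=3 f=7, (1,4) g=2 f=7, (1,5) g=1 f=7]; closed=[(0,3), (0,4), (0,5)]

step 1: expand (0,3) (f=7, h=5) → closed; open now [(0,2) g=3 f=7, (1,3) g=3 f=7, (1,4) g=2 f=7, (1,5) g=1 f=7]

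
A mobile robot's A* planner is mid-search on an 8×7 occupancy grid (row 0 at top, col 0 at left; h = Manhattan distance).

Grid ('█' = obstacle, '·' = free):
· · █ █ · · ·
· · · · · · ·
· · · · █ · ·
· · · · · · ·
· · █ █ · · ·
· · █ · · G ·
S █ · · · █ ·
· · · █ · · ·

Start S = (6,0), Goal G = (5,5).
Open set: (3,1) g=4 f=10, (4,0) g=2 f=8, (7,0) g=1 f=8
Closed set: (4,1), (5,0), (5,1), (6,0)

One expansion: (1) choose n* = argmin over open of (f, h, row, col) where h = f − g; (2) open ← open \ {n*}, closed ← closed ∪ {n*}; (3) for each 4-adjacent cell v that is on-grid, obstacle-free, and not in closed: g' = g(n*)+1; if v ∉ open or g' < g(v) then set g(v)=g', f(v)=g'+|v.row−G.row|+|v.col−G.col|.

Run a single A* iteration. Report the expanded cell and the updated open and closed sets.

step 1: expand (4,0) (f=8, h=6) → closed; open now [(3,0) g=3 f=10, (3,1) g=4 f=10, (7,0) g=1 f=8]

expanded=(4,0); open=[(3,0) g=3 f=10, (3,1) g=4 f=10, (7,0) g=1 f=8]; closed=[(4,0), (4,1), (5,0), (5,1), (6,0)]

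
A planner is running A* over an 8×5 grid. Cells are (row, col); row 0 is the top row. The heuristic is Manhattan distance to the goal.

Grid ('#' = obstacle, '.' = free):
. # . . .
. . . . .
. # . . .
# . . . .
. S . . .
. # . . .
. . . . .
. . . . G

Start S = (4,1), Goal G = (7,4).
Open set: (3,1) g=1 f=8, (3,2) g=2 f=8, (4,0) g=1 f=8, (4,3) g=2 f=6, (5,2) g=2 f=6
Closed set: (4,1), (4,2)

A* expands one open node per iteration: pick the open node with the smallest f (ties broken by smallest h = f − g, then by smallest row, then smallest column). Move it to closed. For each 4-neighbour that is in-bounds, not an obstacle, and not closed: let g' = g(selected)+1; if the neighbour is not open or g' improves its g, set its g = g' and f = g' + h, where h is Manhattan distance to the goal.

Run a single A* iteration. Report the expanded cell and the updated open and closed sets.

step 1: expand (4,3) (f=6, h=4) → closed; open now [(3,1) g=1 f=8, (3,2) g=2 f=8, (3,3) g=3 f=8, (4,0) g=1 f=8, (4,4) g=3 f=6, (5,2) g=2 f=6, (5,3) g=3 f=6]

expanded=(4,3); open=[(3,1) g=1 f=8, (3,2) g=2 f=8, (3,3) g=3 f=8, (4,0) g=1 f=8, (4,4) g=3 f=6, (5,2) g=2 f=6, (5,3) g=3 f=6]; closed=[(4,1), (4,2), (4,3)]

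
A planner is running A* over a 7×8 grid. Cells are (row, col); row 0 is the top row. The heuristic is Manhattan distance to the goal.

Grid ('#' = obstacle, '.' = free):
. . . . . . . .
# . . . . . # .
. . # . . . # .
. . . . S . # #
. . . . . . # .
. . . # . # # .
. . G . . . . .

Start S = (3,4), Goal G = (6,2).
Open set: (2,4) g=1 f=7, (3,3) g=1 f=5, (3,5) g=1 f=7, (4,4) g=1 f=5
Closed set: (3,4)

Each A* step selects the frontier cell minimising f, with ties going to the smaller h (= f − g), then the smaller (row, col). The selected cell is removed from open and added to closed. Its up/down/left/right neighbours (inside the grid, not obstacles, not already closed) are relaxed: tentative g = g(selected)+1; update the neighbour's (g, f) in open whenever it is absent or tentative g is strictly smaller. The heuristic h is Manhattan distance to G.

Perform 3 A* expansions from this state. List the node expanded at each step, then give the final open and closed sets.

step 1: expand (3,3) (f=5, h=4) → closed; open now [(2,3) g=2 f=7, (2,4) g=1 f=7, (3,2) g=2 f=5, (3,5) g=1 f=7, (4,3) g=2 f=5, (4,4) g=1 f=5]
step 2: expand (3,2) (f=5, h=3) → closed; open now [(2,3) g=2 f=7, (2,4) g=1 f=7, (3,1) g=3 f=7, (3,5) g=1 f=7, (4,2) g=3 f=5, (4,3) g=2 f=5, (4,4) g=1 f=5]
step 3: expand (4,2) (f=5, h=2) → closed; open now [(2,3) g=2 f=7, (2,4) g=1 f=7, (3,1) g=3 f=7, (3,5) g=1 f=7, (4,1) g=4 f=7, (4,3) g=2 f=5, (4,4) g=1 f=5, (5,2) g=4 f=5]

order=[(3,3) → (3,2) → (4,2)]; open=[(2,3) g=2 f=7, (2,4) g=1 f=7, (3,1) g=3 f=7, (3,5) g=1 f=7, (4,1) g=4 f=7, (4,3) g=2 f=5, (4,4) g=1 f=5, (5,2) g=4 f=5]; closed=[(3,2), (3,3), (3,4), (4,2)]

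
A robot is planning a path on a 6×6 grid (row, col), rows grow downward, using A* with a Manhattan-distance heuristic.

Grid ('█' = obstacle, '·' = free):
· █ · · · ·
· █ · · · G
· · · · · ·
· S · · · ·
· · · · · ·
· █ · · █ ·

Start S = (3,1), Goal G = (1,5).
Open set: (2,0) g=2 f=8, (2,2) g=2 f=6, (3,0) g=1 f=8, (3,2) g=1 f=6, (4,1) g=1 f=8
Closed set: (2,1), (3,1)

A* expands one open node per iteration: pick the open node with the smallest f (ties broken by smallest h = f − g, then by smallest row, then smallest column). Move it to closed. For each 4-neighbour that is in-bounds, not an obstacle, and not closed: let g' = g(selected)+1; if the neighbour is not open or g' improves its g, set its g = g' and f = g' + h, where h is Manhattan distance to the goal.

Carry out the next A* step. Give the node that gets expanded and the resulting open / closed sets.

expanded=(2,2); open=[(1,2) g=3 f=6, (2,0) g=2 f=8, (2,3) g=3 f=6, (3,0) g=1 f=8, (3,2) g=1 f=6, (4,1) g=1 f=8]; closed=[(2,1), (2,2), (3,1)]

step 1: expand (2,2) (f=6, h=4) → closed; open now [(1,2) g=3 f=6, (2,0) g=2 f=8, (2,3) g=3 f=6, (3,0) g=1 f=8, (3,2) g=1 f=6, (4,1) g=1 f=8]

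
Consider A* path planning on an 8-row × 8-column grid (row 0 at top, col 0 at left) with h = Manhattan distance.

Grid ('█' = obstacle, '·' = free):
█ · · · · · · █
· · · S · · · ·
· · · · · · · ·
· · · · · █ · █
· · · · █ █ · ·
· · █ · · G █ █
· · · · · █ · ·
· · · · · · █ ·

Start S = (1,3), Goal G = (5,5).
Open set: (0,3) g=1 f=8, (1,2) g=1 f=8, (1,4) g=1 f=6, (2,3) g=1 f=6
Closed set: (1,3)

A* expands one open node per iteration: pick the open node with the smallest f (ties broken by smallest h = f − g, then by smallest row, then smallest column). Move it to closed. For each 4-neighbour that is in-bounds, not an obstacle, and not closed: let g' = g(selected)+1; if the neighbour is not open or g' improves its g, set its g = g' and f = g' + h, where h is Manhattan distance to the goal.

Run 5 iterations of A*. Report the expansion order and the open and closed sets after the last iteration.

order=[(1,4) → (1,5) → (2,5) → (2,4) → (3,4)]; open=[(0,3) g=1 f=8, (0,4) g=2 f=8, (0,5) g=3 f=8, (1,2) g=1 f=8, (1,6) g=3 f=8, (2,3) g=1 f=6, (2,6) g=4 f=8, (3,3) g=4 f=8]; closed=[(1,3), (1,4), (1,5), (2,4), (2,5), (3,4)]

step 1: expand (1,4) (f=6, h=5) → closed; open now [(0,3) g=1 f=8, (0,4) g=2 f=8, (1,2) g=1 f=8, (1,5) g=2 f=6, (2,3) g=1 f=6, (2,4) g=2 f=6]
step 2: expand (1,5) (f=6, h=4) → closed; open now [(0,3) g=1 f=8, (0,4) g=2 f=8, (0,5) g=3 f=8, (1,2) g=1 f=8, (1,6) g=3 f=8, (2,3) g=1 f=6, (2,4) g=2 f=6, (2,5) g=3 f=6]
step 3: expand (2,5) (f=6, h=3) → closed; open now [(0,3) g=1 f=8, (0,4) g=2 f=8, (0,5) g=3 f=8, (1,2) g=1 f=8, (1,6) g=3 f=8, (2,3) g=1 f=6, (2,4) g=2 f=6, (2,6) g=4 f=8]
step 4: expand (2,4) (f=6, h=4) → closed; open now [(0,3) g=1 f=8, (0,4) g=2 f=8, (0,5) g=3 f=8, (1,2) g=1 f=8, (1,6) g=3 f=8, (2,3) g=1 f=6, (2,6) g=4 f=8, (3,4) g=3 f=6]
step 5: expand (3,4) (f=6, h=3) → closed; open now [(0,3) g=1 f=8, (0,4) g=2 f=8, (0,5) g=3 f=8, (1,2) g=1 f=8, (1,6) g=3 f=8, (2,3) g=1 f=6, (2,6) g=4 f=8, (3,3) g=4 f=8]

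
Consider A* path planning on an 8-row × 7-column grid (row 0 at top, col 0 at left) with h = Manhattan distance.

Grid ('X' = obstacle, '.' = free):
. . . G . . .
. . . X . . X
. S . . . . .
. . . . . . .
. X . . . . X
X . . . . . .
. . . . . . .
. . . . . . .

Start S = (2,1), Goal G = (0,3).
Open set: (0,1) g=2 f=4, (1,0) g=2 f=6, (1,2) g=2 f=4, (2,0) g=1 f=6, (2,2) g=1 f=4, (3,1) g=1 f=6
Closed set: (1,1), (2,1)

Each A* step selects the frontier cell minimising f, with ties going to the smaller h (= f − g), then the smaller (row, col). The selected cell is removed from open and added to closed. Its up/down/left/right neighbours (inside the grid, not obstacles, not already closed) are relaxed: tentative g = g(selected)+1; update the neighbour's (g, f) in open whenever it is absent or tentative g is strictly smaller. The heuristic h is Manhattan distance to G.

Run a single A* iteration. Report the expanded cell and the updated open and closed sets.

step 1: expand (0,1) (f=4, h=2) → closed; open now [(0,0) g=3 f=6, (0,2) g=3 f=4, (1,0) g=2 f=6, (1,2) g=2 f=4, (2,0) g=1 f=6, (2,2) g=1 f=4, (3,1) g=1 f=6]

expanded=(0,1); open=[(0,0) g=3 f=6, (0,2) g=3 f=4, (1,0) g=2 f=6, (1,2) g=2 f=4, (2,0) g=1 f=6, (2,2) g=1 f=4, (3,1) g=1 f=6]; closed=[(0,1), (1,1), (2,1)]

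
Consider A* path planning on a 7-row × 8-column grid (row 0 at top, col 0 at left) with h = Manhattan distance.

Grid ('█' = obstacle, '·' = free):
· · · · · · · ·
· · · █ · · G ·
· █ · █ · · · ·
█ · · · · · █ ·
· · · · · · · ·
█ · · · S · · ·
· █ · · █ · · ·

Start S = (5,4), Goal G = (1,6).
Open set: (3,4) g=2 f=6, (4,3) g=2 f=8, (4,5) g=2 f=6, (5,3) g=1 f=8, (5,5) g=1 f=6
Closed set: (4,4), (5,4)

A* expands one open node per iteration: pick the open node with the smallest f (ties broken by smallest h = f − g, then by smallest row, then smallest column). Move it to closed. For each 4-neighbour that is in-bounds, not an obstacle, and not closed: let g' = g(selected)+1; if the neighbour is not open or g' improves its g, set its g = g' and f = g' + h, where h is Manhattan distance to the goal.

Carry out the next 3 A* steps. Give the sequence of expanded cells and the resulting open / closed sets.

step 1: expand (3,4) (f=6, h=4) → closed; open now [(2,4) g=3 f=6, (3,3) g=3 f=8, (3,5) g=3 f=6, (4,3) g=2 f=8, (4,5) g=2 f=6, (5,3) g=1 f=8, (5,5) g=1 f=6]
step 2: expand (2,4) (f=6, h=3) → closed; open now [(1,4) g=4 f=6, (2,5) g=4 f=6, (3,3) g=3 f=8, (3,5) g=3 f=6, (4,3) g=2 f=8, (4,5) g=2 f=6, (5,3) g=1 f=8, (5,5) g=1 f=6]
step 3: expand (1,4) (f=6, h=2) → closed; open now [(0,4) g=5 f=8, (1,5) g=5 f=6, (2,5) g=4 f=6, (3,3) g=3 f=8, (3,5) g=3 f=6, (4,3) g=2 f=8, (4,5) g=2 f=6, (5,3) g=1 f=8, (5,5) g=1 f=6]

order=[(3,4) → (2,4) → (1,4)]; open=[(0,4) g=5 f=8, (1,5) g=5 f=6, (2,5) g=4 f=6, (3,3) g=3 f=8, (3,5) g=3 f=6, (4,3) g=2 f=8, (4,5) g=2 f=6, (5,3) g=1 f=8, (5,5) g=1 f=6]; closed=[(1,4), (2,4), (3,4), (4,4), (5,4)]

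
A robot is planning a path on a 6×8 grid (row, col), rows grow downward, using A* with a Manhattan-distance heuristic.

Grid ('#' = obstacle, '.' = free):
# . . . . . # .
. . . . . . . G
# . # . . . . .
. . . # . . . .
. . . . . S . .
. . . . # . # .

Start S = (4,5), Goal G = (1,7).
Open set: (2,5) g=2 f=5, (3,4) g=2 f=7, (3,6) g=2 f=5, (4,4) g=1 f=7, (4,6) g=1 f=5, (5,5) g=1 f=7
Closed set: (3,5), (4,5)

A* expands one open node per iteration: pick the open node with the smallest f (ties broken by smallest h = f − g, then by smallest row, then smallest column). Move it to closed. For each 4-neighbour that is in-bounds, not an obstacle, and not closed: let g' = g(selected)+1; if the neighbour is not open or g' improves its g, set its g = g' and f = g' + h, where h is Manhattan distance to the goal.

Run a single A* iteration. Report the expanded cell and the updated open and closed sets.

expanded=(2,5); open=[(1,5) g=3 f=5, (2,4) g=3 f=7, (2,6) g=3 f=5, (3,4) g=2 f=7, (3,6) g=2 f=5, (4,4) g=1 f=7, (4,6) g=1 f=5, (5,5) g=1 f=7]; closed=[(2,5), (3,5), (4,5)]

step 1: expand (2,5) (f=5, h=3) → closed; open now [(1,5) g=3 f=5, (2,4) g=3 f=7, (2,6) g=3 f=5, (3,4) g=2 f=7, (3,6) g=2 f=5, (4,4) g=1 f=7, (4,6) g=1 f=5, (5,5) g=1 f=7]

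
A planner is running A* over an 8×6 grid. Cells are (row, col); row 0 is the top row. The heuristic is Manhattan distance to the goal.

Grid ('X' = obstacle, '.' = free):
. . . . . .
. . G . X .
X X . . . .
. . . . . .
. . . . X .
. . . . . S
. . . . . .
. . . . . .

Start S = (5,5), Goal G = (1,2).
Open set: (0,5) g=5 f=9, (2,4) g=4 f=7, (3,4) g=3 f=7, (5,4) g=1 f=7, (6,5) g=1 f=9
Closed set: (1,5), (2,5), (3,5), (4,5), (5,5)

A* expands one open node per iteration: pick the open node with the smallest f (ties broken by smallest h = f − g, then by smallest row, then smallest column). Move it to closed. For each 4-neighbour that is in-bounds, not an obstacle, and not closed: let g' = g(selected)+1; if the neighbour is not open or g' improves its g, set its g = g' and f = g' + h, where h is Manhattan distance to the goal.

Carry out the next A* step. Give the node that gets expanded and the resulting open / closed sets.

expanded=(2,4); open=[(0,5) g=5 f=9, (2,3) g=5 f=7, (3,4) g=3 f=7, (5,4) g=1 f=7, (6,5) g=1 f=9]; closed=[(1,5), (2,4), (2,5), (3,5), (4,5), (5,5)]

step 1: expand (2,4) (f=7, h=3) → closed; open now [(0,5) g=5 f=9, (2,3) g=5 f=7, (3,4) g=3 f=7, (5,4) g=1 f=7, (6,5) g=1 f=9]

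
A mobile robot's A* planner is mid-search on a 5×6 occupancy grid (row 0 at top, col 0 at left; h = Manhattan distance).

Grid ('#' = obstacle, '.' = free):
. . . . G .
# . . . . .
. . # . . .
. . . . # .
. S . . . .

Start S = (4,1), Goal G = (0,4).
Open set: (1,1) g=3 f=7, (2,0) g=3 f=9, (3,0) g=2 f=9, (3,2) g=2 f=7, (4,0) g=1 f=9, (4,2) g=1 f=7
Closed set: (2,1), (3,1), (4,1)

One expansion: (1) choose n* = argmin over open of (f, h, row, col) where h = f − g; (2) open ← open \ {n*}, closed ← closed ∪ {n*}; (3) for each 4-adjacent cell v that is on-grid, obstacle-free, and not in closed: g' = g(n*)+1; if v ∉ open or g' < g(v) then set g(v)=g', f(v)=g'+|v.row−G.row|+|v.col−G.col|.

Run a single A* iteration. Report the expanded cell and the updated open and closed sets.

step 1: expand (1,1) (f=7, h=4) → closed; open now [(0,1) g=4 f=7, (1,2) g=4 f=7, (2,0) g=3 f=9, (3,0) g=2 f=9, (3,2) g=2 f=7, (4,0) g=1 f=9, (4,2) g=1 f=7]

expanded=(1,1); open=[(0,1) g=4 f=7, (1,2) g=4 f=7, (2,0) g=3 f=9, (3,0) g=2 f=9, (3,2) g=2 f=7, (4,0) g=1 f=9, (4,2) g=1 f=7]; closed=[(1,1), (2,1), (3,1), (4,1)]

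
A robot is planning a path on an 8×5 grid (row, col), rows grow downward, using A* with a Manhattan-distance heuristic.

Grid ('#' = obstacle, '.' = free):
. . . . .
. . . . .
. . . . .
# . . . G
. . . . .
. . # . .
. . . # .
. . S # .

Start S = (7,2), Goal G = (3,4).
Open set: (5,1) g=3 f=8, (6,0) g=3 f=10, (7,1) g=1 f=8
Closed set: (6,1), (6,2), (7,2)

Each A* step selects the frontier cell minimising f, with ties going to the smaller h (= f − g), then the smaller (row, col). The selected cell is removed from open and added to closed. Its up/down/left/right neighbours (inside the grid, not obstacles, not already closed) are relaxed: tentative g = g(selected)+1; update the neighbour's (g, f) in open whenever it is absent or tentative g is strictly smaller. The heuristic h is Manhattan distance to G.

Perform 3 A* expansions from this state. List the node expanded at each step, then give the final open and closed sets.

order=[(5,1) → (4,1) → (3,1)]; open=[(2,1) g=6 f=10, (3,2) g=6 f=8, (4,0) g=5 f=10, (4,2) g=5 f=8, (5,0) g=4 f=10, (6,0) g=3 f=10, (7,1) g=1 f=8]; closed=[(3,1), (4,1), (5,1), (6,1), (6,2), (7,2)]

step 1: expand (5,1) (f=8, h=5) → closed; open now [(4,1) g=4 f=8, (5,0) g=4 f=10, (6,0) g=3 f=10, (7,1) g=1 f=8]
step 2: expand (4,1) (f=8, h=4) → closed; open now [(3,1) g=5 f=8, (4,0) g=5 f=10, (4,2) g=5 f=8, (5,0) g=4 f=10, (6,0) g=3 f=10, (7,1) g=1 f=8]
step 3: expand (3,1) (f=8, h=3) → closed; open now [(2,1) g=6 f=10, (3,2) g=6 f=8, (4,0) g=5 f=10, (4,2) g=5 f=8, (5,0) g=4 f=10, (6,0) g=3 f=10, (7,1) g=1 f=8]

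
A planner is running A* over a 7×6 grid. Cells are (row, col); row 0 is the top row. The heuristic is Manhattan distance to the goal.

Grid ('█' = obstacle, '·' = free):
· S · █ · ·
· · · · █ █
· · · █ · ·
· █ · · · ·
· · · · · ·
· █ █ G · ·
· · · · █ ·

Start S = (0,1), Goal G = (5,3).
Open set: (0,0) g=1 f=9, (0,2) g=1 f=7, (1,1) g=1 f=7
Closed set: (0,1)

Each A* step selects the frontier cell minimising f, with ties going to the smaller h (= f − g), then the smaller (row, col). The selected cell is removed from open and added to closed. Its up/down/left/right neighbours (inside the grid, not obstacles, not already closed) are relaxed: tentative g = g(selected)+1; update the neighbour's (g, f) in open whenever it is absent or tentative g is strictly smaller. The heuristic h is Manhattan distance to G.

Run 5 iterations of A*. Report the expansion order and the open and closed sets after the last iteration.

step 1: expand (0,2) (f=7, h=6) → closed; open now [(0,0) g=1 f=9, (1,1) g=1 f=7, (1,2) g=2 f=7]
step 2: expand (1,2) (f=7, h=5) → closed; open now [(0,0) g=1 f=9, (1,1) g=1 f=7, (1,3) g=3 f=7, (2,2) g=3 f=7]
step 3: expand (1,3) (f=7, h=4) → closed; open now [(0,0) g=1 f=9, (1,1) g=1 f=7, (2,2) g=3 f=7]
step 4: expand (2,2) (f=7, h=4) → closed; open now [(0,0) g=1 f=9, (1,1) g=1 f=7, (2,1) g=4 f=9, (3,2) g=4 f=7]
step 5: expand (3,2) (f=7, h=3) → closed; open now [(0,0) g=1 f=9, (1,1) g=1 f=7, (2,1) g=4 f=9, (3,3) g=5 f=7, (4,2) g=5 f=7]

order=[(0,2) → (1,2) → (1,3) → (2,2) → (3,2)]; open=[(0,0) g=1 f=9, (1,1) g=1 f=7, (2,1) g=4 f=9, (3,3) g=5 f=7, (4,2) g=5 f=7]; closed=[(0,1), (0,2), (1,2), (1,3), (2,2), (3,2)]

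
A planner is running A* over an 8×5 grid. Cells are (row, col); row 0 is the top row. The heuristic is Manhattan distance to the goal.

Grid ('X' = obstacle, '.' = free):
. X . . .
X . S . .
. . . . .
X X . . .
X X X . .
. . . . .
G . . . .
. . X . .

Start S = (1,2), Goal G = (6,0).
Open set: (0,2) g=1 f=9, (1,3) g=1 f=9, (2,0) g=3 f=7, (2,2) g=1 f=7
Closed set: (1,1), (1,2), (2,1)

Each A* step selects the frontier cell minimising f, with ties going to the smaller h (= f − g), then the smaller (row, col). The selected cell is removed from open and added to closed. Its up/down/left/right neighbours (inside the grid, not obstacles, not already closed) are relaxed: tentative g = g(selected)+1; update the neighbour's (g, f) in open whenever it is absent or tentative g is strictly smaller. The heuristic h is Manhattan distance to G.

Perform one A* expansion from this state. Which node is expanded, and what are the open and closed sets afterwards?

step 1: expand (2,0) (f=7, h=4) → closed; open now [(0,2) g=1 f=9, (1,3) g=1 f=9, (2,2) g=1 f=7]

expanded=(2,0); open=[(0,2) g=1 f=9, (1,3) g=1 f=9, (2,2) g=1 f=7]; closed=[(1,1), (1,2), (2,0), (2,1)]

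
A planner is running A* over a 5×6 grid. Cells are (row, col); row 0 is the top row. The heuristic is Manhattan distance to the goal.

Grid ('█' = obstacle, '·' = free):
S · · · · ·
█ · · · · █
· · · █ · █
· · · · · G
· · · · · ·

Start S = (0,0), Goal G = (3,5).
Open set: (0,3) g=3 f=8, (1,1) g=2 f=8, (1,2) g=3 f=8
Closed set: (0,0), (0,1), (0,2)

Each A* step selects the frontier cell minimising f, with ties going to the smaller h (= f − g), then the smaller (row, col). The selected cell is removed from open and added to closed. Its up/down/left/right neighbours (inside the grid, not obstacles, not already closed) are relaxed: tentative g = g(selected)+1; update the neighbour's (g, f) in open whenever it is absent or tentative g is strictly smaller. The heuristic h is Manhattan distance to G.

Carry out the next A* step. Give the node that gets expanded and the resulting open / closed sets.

expanded=(0,3); open=[(0,4) g=4 f=8, (1,1) g=2 f=8, (1,2) g=3 f=8, (1,3) g=4 f=8]; closed=[(0,0), (0,1), (0,2), (0,3)]

step 1: expand (0,3) (f=8, h=5) → closed; open now [(0,4) g=4 f=8, (1,1) g=2 f=8, (1,2) g=3 f=8, (1,3) g=4 f=8]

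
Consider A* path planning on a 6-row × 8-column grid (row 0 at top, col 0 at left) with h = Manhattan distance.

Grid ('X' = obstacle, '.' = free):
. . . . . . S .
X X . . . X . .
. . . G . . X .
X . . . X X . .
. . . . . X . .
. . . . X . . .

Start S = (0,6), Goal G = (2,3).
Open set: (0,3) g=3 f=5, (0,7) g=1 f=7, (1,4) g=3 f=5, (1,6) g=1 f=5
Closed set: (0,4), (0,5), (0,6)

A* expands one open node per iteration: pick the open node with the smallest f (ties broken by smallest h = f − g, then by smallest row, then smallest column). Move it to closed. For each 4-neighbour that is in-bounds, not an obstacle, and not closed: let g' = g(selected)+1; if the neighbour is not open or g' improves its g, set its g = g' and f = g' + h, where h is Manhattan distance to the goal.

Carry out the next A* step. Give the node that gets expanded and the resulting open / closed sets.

expanded=(0,3); open=[(0,2) g=4 f=7, (0,7) g=1 f=7, (1,3) g=4 f=5, (1,4) g=3 f=5, (1,6) g=1 f=5]; closed=[(0,3), (0,4), (0,5), (0,6)]

step 1: expand (0,3) (f=5, h=2) → closed; open now [(0,2) g=4 f=7, (0,7) g=1 f=7, (1,3) g=4 f=5, (1,4) g=3 f=5, (1,6) g=1 f=5]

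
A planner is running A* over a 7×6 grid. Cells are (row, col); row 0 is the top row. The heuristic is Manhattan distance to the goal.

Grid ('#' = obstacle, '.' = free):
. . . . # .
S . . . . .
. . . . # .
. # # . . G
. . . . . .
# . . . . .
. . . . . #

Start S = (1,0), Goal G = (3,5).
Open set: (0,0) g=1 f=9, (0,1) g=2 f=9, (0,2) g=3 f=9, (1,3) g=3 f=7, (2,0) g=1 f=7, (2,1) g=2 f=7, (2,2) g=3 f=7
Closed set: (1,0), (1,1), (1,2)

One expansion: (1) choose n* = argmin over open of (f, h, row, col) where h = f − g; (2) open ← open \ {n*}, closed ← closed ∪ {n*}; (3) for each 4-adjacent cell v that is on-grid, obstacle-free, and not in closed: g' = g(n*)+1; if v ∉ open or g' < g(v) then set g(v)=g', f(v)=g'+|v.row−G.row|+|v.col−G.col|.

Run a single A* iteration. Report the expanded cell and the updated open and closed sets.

expanded=(1,3); open=[(0,0) g=1 f=9, (0,1) g=2 f=9, (0,2) g=3 f=9, (0,3) g=4 f=9, (1,4) g=4 f=7, (2,0) g=1 f=7, (2,1) g=2 f=7, (2,2) g=3 f=7, (2,3) g=4 f=7]; closed=[(1,0), (1,1), (1,2), (1,3)]

step 1: expand (1,3) (f=7, h=4) → closed; open now [(0,0) g=1 f=9, (0,1) g=2 f=9, (0,2) g=3 f=9, (0,3) g=4 f=9, (1,4) g=4 f=7, (2,0) g=1 f=7, (2,1) g=2 f=7, (2,2) g=3 f=7, (2,3) g=4 f=7]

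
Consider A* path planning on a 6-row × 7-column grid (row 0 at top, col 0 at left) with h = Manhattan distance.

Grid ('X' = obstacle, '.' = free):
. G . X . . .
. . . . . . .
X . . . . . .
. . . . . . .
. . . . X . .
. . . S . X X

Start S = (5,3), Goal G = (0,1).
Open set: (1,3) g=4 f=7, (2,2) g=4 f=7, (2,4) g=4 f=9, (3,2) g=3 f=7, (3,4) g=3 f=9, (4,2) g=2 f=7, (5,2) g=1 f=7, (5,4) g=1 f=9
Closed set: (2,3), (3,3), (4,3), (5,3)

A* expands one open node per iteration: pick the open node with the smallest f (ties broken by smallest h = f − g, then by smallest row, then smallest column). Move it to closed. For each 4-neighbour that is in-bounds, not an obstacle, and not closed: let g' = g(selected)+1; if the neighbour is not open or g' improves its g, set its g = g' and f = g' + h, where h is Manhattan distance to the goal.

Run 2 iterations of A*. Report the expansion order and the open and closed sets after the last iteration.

order=[(1,3) → (1,2)]; open=[(0,2) g=6 f=7, (1,1) g=6 f=7, (1,4) g=5 f=9, (2,2) g=4 f=7, (2,4) g=4 f=9, (3,2) g=3 f=7, (3,4) g=3 f=9, (4,2) g=2 f=7, (5,2) g=1 f=7, (5,4) g=1 f=9]; closed=[(1,2), (1,3), (2,3), (3,3), (4,3), (5,3)]

step 1: expand (1,3) (f=7, h=3) → closed; open now [(1,2) g=5 f=7, (1,4) g=5 f=9, (2,2) g=4 f=7, (2,4) g=4 f=9, (3,2) g=3 f=7, (3,4) g=3 f=9, (4,2) g=2 f=7, (5,2) g=1 f=7, (5,4) g=1 f=9]
step 2: expand (1,2) (f=7, h=2) → closed; open now [(0,2) g=6 f=7, (1,1) g=6 f=7, (1,4) g=5 f=9, (2,2) g=4 f=7, (2,4) g=4 f=9, (3,2) g=3 f=7, (3,4) g=3 f=9, (4,2) g=2 f=7, (5,2) g=1 f=7, (5,4) g=1 f=9]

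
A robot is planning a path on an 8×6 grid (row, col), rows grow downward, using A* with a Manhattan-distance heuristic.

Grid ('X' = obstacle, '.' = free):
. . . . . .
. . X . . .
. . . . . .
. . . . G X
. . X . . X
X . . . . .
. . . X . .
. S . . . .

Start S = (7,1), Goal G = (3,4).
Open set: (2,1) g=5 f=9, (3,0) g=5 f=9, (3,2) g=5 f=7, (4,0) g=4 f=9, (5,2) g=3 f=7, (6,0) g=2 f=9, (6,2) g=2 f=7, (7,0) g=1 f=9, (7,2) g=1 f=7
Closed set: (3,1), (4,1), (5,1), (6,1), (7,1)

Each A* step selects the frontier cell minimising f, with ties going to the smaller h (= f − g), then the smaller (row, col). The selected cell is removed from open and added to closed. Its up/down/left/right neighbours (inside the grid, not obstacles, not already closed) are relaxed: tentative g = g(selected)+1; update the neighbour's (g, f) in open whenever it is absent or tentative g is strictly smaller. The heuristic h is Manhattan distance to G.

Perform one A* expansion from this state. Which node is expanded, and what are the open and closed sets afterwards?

expanded=(3,2); open=[(2,1) g=5 f=9, (2,2) g=6 f=9, (3,0) g=5 f=9, (3,3) g=6 f=7, (4,0) g=4 f=9, (5,2) g=3 f=7, (6,0) g=2 f=9, (6,2) g=2 f=7, (7,0) g=1 f=9, (7,2) g=1 f=7]; closed=[(3,1), (3,2), (4,1), (5,1), (6,1), (7,1)]

step 1: expand (3,2) (f=7, h=2) → closed; open now [(2,1) g=5 f=9, (2,2) g=6 f=9, (3,0) g=5 f=9, (3,3) g=6 f=7, (4,0) g=4 f=9, (5,2) g=3 f=7, (6,0) g=2 f=9, (6,2) g=2 f=7, (7,0) g=1 f=9, (7,2) g=1 f=7]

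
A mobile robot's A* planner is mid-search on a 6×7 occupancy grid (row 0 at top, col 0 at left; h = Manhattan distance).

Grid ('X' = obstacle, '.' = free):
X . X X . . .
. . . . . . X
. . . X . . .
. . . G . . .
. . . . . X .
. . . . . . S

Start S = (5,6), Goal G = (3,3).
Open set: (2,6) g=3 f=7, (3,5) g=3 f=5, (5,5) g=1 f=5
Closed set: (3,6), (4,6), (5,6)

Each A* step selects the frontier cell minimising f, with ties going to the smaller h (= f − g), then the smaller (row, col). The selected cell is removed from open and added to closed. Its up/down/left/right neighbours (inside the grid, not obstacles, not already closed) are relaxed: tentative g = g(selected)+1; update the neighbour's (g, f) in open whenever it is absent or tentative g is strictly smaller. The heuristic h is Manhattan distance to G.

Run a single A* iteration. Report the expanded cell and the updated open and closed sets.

step 1: expand (3,5) (f=5, h=2) → closed; open now [(2,5) g=4 f=7, (2,6) g=3 f=7, (3,4) g=4 f=5, (5,5) g=1 f=5]

expanded=(3,5); open=[(2,5) g=4 f=7, (2,6) g=3 f=7, (3,4) g=4 f=5, (5,5) g=1 f=5]; closed=[(3,5), (3,6), (4,6), (5,6)]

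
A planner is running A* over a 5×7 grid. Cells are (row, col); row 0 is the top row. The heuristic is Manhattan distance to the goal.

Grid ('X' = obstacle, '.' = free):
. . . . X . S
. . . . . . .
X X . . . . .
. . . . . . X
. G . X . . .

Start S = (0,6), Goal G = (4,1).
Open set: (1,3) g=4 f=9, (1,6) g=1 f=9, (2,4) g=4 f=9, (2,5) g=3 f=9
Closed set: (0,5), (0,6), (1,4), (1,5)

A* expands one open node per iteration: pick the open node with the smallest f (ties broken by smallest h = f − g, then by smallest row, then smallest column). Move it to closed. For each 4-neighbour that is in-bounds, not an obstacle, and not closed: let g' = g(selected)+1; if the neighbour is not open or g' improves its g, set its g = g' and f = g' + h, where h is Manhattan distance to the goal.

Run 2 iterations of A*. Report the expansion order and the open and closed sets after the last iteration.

step 1: expand (1,3) (f=9, h=5) → closed; open now [(0,3) g=5 f=11, (1,2) g=5 f=9, (1,6) g=1 f=9, (2,3) g=5 f=9, (2,4) g=4 f=9, (2,5) g=3 f=9]
step 2: expand (1,2) (f=9, h=4) → closed; open now [(0,2) g=6 f=11, (0,3) g=5 f=11, (1,1) g=6 f=9, (1,6) g=1 f=9, (2,2) g=6 f=9, (2,3) g=5 f=9, (2,4) g=4 f=9, (2,5) g=3 f=9]

order=[(1,3) → (1,2)]; open=[(0,2) g=6 f=11, (0,3) g=5 f=11, (1,1) g=6 f=9, (1,6) g=1 f=9, (2,2) g=6 f=9, (2,3) g=5 f=9, (2,4) g=4 f=9, (2,5) g=3 f=9]; closed=[(0,5), (0,6), (1,2), (1,3), (1,4), (1,5)]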